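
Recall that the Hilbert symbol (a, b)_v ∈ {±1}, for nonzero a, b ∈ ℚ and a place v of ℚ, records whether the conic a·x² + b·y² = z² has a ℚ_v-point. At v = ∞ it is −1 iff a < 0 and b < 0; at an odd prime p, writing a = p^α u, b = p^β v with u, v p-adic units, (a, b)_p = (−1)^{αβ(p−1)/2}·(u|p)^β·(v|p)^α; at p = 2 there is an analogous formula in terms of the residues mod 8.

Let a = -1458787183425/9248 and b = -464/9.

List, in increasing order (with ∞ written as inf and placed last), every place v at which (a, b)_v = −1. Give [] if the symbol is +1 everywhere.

Mod squares: a ≡ -754, b ≡ -29. Check v ∈ {∞, 2, 3, 5, 11, 13, 17, 29}.
v=29: a=29^3·(≡14), b=29^1·(≡24) mod 29; (14|29)=-1, (24|29)=+1; (−1)^{3·1·14}·(-1)^1·(+1)^3 = -1.
v=∞: -754 < 0 and -29 < 0  ⇒  (a,b)_∞ = -1.
v=5: a=5^2·(≡1), b=5^0·(≡4) mod 5; (1|5)=+1, (4|5)=+1; (−1)^{2·0·2}·(+1)^0·(+1)^2 = +1.
v=2: v_2(a)=-5, v_2(b)=4; units ≡ 7, 3 (mod 8); ε·ε+αω+βω = 1·1+-5·1+4·0 ≡ 0  ⇒  (a,b)_2 = +1.
v=13: a=13^3·(≡2), b=13^0·(≡12) mod 13; (2|13)=-1, (12|13)=+1; (−1)^{3·0·6}·(-1)^0·(+1)^3 = +1.
v=3: a=3^2·(≡2), b=3^-2·(≡1) mod 3; (2|3)=-1, (1|3)=+1; (−1)^{2·-2·1}·(-1)^-2·(+1)^2 = +1.
v=11: a=11^2·(≡1), b=11^0·(≡1) mod 11; (1|11)=+1, (1|11)=+1; (−1)^{2·0·5}·(+1)^0·(+1)^2 = +1.
v=17: a=17^-2·(≡6), b=17^0·(≡7) mod 17; (6|17)=-1, (7|17)=-1; (−1)^{-2·0·8}·(-1)^0·(-1)^-2 = +1.
Ram(-754, -29) = {29, ∞}; no ℚ_29-point on the conic.

[29, inf]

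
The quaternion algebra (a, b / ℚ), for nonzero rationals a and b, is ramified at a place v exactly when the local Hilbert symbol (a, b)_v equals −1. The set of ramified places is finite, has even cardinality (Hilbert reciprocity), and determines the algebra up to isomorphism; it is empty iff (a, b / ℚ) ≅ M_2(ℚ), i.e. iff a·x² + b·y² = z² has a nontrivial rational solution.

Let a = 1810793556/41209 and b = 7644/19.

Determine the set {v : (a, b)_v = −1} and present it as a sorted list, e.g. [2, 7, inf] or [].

[13, 17]

(a, b) ≡ (46189, 741) mod (ℚ^×)²; places V = {2, 3, 7, 11, 13, 17, 19, 29, ∞}.
(a,b)_19: α=1, u≡13; β=-1, v≡6 (mod 19); (13|19)=-1, (6|19)=+1; sign (−1)^1·-1^-1·+1^1 = +1.
(a,b)_29: α=-2, u≡19; β=0, v≡7 (mod 29); (19|29)=-1, (7|29)=+1; sign (−1)^0·-1^0·+1^-2 = +1.
(a,b)_2: α=2, β=2; u≡5, v≡5 (mod 8); ε(u)ε(v)=0·0, αω(v)=2·1, βω(u)=2·1; sum ≡ 0  ⇒  +1.
(a,b)_7: α=-2, u≡5; β=2, v≡6 (mod 7); (5|7)=-1, (6|7)=-1; sign (−1)^0·-1^2·-1^-2 = +1.
(a,b)_11: α=3, u≡6; β=0, v≡4 (mod 11); (6|11)=-1, (4|11)=+1; sign (−1)^0·-1^0·+1^3 = +1.
(a,b)_13: α=1, u≡3; β=1, v≡7 (mod 13); (3|13)=+1, (7|13)=-1; sign (−1)^0·+1^1·-1^1 = -1.
(a,b)_∞: sgn(46189)=+, sgn(741)=+, so +1.
(a,b)_3: α=4, u≡1; β=1, v≡1 (mod 3); (1|3)=+1, (1|3)=+1; sign (−1)^0·+1^1·+1^4 = +1.
(a,b)_17: α=1, u≡11; β=0, v≡14 (mod 17); (11|17)=-1, (14|17)=-1; sign (−1)^0·-1^0·-1^1 = -1.
|Ram(46189, 741)| = 2, even; anisotropic at {13, 17}.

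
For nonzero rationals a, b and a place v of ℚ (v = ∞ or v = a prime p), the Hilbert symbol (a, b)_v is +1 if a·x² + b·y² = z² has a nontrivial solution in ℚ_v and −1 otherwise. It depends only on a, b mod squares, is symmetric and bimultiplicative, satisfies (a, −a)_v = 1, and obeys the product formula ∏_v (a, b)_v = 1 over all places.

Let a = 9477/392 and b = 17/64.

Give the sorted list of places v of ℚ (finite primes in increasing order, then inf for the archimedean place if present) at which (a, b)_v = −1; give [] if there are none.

[]

Mod squares: a ≡ 26, b ≡ 17. Check v ∈ {∞, 2, 3, 7, 13, 17}.
v=3: a=3^6·(≡2), b=3^0·(≡2) mod 3; (2|3)=-1, (2|3)=-1; (−1)^{6·0·1}·(-1)^0·(-1)^6 = +1.
v=∞: 26 > 0 and 17 > 0  ⇒  (a,b)_∞ = +1.
v=17: a=17^0·(≡8), b=17^1·(≡4) mod 17; (8|17)=+1, (4|17)=+1; (−1)^{0·1·8}·(+1)^1·(+1)^0 = +1.
v=7: a=7^-2·(≡6), b=7^0·(≡3) mod 7; (6|7)=-1, (3|7)=-1; (−1)^{-2·0·3}·(-1)^0·(-1)^-2 = +1.
v=2: v_2(a)=-3, v_2(b)=-6; units ≡ 5, 1 (mod 8); ε·ε+αω+βω = 0·0+-3·0+-6·1 ≡ 0  ⇒  (a,b)_2 = +1.
v=13: a=13^1·(≡7), b=13^0·(≡9) mod 13; (7|13)=-1, (9|13)=+1; (−1)^{1·0·6}·(-1)^0·(+1)^1 = +1.
Ram(a, b) = ∅: the form 26·x² + 17·y² − z² is isotropic over every ℚ_v, so by Hasse–Minkowski it is isotropic over ℚ.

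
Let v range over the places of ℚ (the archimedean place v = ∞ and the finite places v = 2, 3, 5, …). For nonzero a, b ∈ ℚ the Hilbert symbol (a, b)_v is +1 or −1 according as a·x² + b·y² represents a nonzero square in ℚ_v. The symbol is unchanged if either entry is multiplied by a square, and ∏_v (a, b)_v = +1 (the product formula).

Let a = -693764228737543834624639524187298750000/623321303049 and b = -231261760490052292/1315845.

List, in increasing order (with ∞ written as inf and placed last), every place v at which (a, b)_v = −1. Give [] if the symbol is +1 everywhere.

(a, b) ≡ (-12155, -2635685) mod (ℚ^×)²; places V = {2, 3, 5, 7, 11, 13, 17, 19, 23, 41, 43, ∞}.
(a,b)_11: α=5, u≡10; β=4, v≡1 (mod 11); (10|11)=-1, (1|11)=+1; sign (−1)^0·-1^4·+1^5 = +1.
(a,b)_3: α=-14, u≡1; β=-6, v≡1 (mod 3); (1|3)=+1, (1|3)=+1; sign (−1)^0·+1^-6·+1^-14 = +1.
(a,b)_∞: sgn(-12155)=−, sgn(-2635685)=−, so -1.
(a,b)_5: α=7, u≡4; β=-1, v≡2 (mod 5); (4|5)=+1, (2|5)=-1; sign (−1)^0·+1^-1·-1^7 = -1.
(a,b)_17: α=5, u≡4; β=2, v≡12 (mod 17); (4|17)=+1, (12|17)=-1; sign (−1)^0·+1^2·-1^5 = -1.
(a,b)_41: α=2, u≡19; β=1, v≡30 (mod 41); (19|41)=-1, (30|41)=-1; sign (−1)^0·-1^1·-1^2 = -1.
(a,b)_19: α=-4, u≡1; β=-2, v≡2 (mod 19); (1|19)=+1, (2|19)=-1; sign (−1)^0·+1^-2·-1^-4 = +1.
(a,b)_13: α=3, u≡9; β=1, v≡3 (mod 13); (9|13)=+1, (3|13)=+1; sign (−1)^0·+1^1·+1^3 = +1.
(a,b)_7: α=4, u≡4; β=2, v≡4 (mod 7); (4|7)=+1, (4|7)=+1; sign (−1)^0·+1^2·+1^4 = +1.
(a,b)_23: α=6, u≡6; β=3, v≡17 (mod 23); (6|23)=+1, (17|23)=-1; sign (−1)^0·+1^3·-1^6 = +1.
(a,b)_2: α=4, β=2; u≡5, v≡3 (mod 8); ε(u)ε(v)=0·1, αω(v)=4·1, βω(u)=2·1; sum ≡ 0  ⇒  +1.
(a,b)_43: α=2, u≡23; β=1, v≡40 (mod 43); (23|43)=+1, (40|43)=+1; sign (−1)^0·+1^1·+1^2 = +1.
Ram(-12155, -2635685) = {5, 17, 41, ∞}; no ℚ_5-point on the conic.

[5, 17, 41, inf]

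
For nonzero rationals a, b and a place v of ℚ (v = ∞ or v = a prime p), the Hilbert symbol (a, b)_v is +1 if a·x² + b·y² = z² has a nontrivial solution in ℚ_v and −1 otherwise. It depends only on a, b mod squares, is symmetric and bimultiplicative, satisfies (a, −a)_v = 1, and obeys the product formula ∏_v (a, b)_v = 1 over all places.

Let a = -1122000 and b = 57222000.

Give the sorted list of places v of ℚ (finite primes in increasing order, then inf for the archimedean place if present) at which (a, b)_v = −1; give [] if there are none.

[2, 11]

(a, b) ≡ (-2805, 55) mod (ℚ^×)²; places V = {2, 3, 5, 11, 17, ∞}.
(a,b)_2: α=4, β=4; u≡3, v≡7 (mod 8); ε(u)ε(v)=1·1, αω(v)=4·0, βω(u)=4·1; sum ≡ 1  ⇒  -1.
(a,b)_3: α=1, u≡1; β=2, v≡1 (mod 3); (1|3)=+1, (1|3)=+1; sign (−1)^0·+1^2·+1^1 = +1.
(a,b)_∞: sgn(-2805)=−, sgn(55)=+, so +1.
(a,b)_17: α=1, u≡11; β=2, v≡1 (mod 17); (11|17)=-1, (1|17)=+1; sign (−1)^0·-1^2·+1^1 = +1.
(a,b)_11: α=1, u≡3; β=1, v≡1 (mod 11); (3|11)=+1, (1|11)=+1; sign (−1)^1·+1^1·+1^1 = -1.
(a,b)_5: α=3, u≡4; β=3, v≡1 (mod 5); (4|5)=+1, (1|5)=+1; sign (−1)^0·+1^3·+1^3 = +1.
(-2805, 55 / ℚ) ramifies at {2, 11}: a division algebra.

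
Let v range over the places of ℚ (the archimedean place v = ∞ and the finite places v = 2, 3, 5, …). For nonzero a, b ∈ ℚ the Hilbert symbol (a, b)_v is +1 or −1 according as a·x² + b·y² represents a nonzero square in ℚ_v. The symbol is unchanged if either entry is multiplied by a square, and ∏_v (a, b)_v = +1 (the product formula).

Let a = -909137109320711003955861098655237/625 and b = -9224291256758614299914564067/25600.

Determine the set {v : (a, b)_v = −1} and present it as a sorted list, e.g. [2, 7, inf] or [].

[17, 19, 37, 43, 47, inf]

(a, b) ≡ (-16813, -1420763) mod (ℚ^×)²; places V = {2, 3, 5, 7, 11, 17, 19, 23, 37, 43, 47, ∞}.
(a,b)_37: α=4, u≡15; β=3, v≡4 (mod 37); (15|37)=-1, (4|37)=+1; sign (−1)^0·-1^3·+1^4 = -1.
(a,b)_23: α=3, u≡14; β=2, v≡13 (mod 23); (14|23)=-1, (13|23)=+1; sign (−1)^0·-1^2·+1^3 = +1.
(a,b)_19: α=4, u≡12; β=3, v≡1 (mod 19); (12|19)=-1, (1|19)=+1; sign (−1)^0·-1^3·+1^4 = -1.
(a,b)_3: α=6, u≡2; β=8, v≡1 (mod 3); (2|3)=-1, (1|3)=+1; sign (−1)^0·-1^8·+1^6 = +1.
(a,b)_17: α=1, u≡11; β=2, v≡11 (mod 17); (11|17)=-1, (11|17)=-1; sign (−1)^0·-1^2·-1^1 = -1.
(a,b)_43: α=1, u≡8; β=1, v≡19 (mod 43); (8|43)=-1, (19|43)=-1; sign (−1)^1·-1^1·-1^1 = -1.
(a,b)_5: α=-4, u≡3; β=-2, v≡2 (mod 5); (3|5)=-1, (2|5)=-1; sign (−1)^0·-1^-2·-1^-4 = +1.
(a,b)_7: α=6, u≡2; β=2, v≡3 (mod 7); (2|7)=+1, (3|7)=-1; sign (−1)^0·+1^2·-1^6 = +1.
(a,b)_2: α=0, β=-10; u≡3, v≡5 (mod 8); ε(u)ε(v)=1·0, αω(v)=0·1, βω(u)=-10·1; sum ≡ 0  ⇒  +1.
(a,b)_11: α=0, u≡10; β=2, v≡7 (mod 11); (10|11)=-1, (7|11)=-1; sign (−1)^0·-1^2·-1^0 = +1.
(a,b)_∞: sgn(-16813)=−, sgn(-1420763)=−, so -1.
(a,b)_47: α=4, u≡35; β=3, v≡33 (mod 47); (35|47)=-1, (33|47)=-1; sign (−1)^0·-1^3·-1^4 = -1.
Ram(-16813, -1420763) = {17, 19, 37, 43, 47, ∞}; no ℚ_17-point on the conic.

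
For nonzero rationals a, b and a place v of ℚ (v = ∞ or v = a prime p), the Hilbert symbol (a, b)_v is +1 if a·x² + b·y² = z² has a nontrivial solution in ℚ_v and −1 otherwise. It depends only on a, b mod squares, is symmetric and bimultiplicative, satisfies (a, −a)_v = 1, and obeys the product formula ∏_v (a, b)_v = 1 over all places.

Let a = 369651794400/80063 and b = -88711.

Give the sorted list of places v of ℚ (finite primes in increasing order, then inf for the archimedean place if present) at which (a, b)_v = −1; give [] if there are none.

[3, 17, 19, 23]

(a, b) ≡ (312018, -88711) mod (ℚ^×)²; places V = {2, 3, 5, 7, 17, 19, 23, 29, 59, ∞}.
(a,b)_29: α=2, u≡7; β=1, v≡15 (mod 29); (7|29)=+1, (15|29)=-1; sign (−1)^0·+1^1·-1^2 = +1.
(a,b)_3: α=5, u≡2; β=0, v≡2 (mod 3); (2|3)=-1, (2|3)=-1; sign (−1)^0·-1^0·-1^5 = -1.
(a,b)_7: α=1, u≡6; β=1, v≡4 (mod 7); (6|7)=-1, (4|7)=+1; sign (−1)^1·-1^1·+1^1 = +1.
(a,b)_17: α=1, u≡5; β=0, v≡12 (mod 17); (5|17)=-1, (12|17)=-1; sign (−1)^0·-1^0·-1^1 = -1.
(a,b)_59: α=-2, u≡15; β=0, v≡25 (mod 59); (15|59)=+1, (25|59)=+1; sign (−1)^0·+1^0·+1^-2 = +1.
(a,b)_23: α=-1, u≡11; β=1, v≡7 (mod 23); (11|23)=-1, (7|23)=-1; sign (−1)^1·-1^1·-1^-1 = -1.
(a,b)_∞: sgn(312018)=+, sgn(-88711)=−, so +1.
(a,b)_5: α=2, u≡2; β=0, v≡4 (mod 5); (2|5)=-1, (4|5)=+1; sign (−1)^0·-1^0·+1^2 = +1.
(a,b)_19: α=1, u≡16; β=1, v≡5 (mod 19); (16|19)=+1, (5|19)=+1; sign (−1)^1·+1^1·+1^1 = -1.
(a,b)_2: α=5, β=0; u≡1, v≡1 (mod 8); ε(u)ε(v)=0·0, αω(v)=5·0, βω(u)=0·0; sum ≡ 0  ⇒  +1.
(312018, -88711 / ℚ) ramifies at {3, 17, 19, 23}: a division algebra.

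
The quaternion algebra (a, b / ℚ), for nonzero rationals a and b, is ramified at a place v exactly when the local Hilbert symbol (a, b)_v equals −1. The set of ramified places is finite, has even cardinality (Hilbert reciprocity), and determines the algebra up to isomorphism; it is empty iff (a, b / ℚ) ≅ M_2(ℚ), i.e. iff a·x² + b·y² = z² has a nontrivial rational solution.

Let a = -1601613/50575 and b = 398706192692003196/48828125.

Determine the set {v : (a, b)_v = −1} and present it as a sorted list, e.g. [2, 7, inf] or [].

Mod squares: a ≡ -91, b ≡ 256795. Check v ∈ {∞, 2, 3, 5, 7, 11, 13, 17, 23, 29}.
v=29: a=29^0·(≡1), b=29^1·(≡15) mod 29; (1|29)=+1, (15|29)=-1; (−1)^{0·1·14}·(+1)^1·(-1)^0 = +1.
v=5: a=5^-2·(≡4), b=5^-11·(≡1) mod 5; (4|5)=+1, (1|5)=+1; (−1)^{-2·-11·2}·(+1)^-11·(+1)^-2 = +1.
v=11: a=11^0·(≡8), b=11^1·(≡5) mod 11; (8|11)=-1, (5|11)=+1; (−1)^{0·1·5}·(-1)^1·(+1)^0 = -1.
v=23: a=23^0·(≡4), b=23^1·(≡19) mod 23; (4|23)=+1, (19|23)=-1; (−1)^{0·1·11}·(+1)^1·(-1)^0 = +1.
v=17: a=17^-2·(≡5), b=17^0·(≡5) mod 17; (5|17)=-1, (5|17)=-1; (−1)^{-2·0·8}·(-1)^0·(-1)^-2 = +1.
v=3: a=3^6·(≡2), b=3^14·(≡1) mod 3; (2|3)=-1, (1|3)=+1; (−1)^{6·14·1}·(-1)^14·(+1)^6 = +1.
v=7: a=7^-1·(≡1), b=7^5·(≡5) mod 7; (1|7)=+1, (5|7)=-1; (−1)^{-1·5·3}·(+1)^5·(-1)^-1 = +1.
v=2: v_2(a)=0, v_2(b)=2; units ≡ 5, 3 (mod 8); ε·ε+αω+βω = 0·1+0·1+2·1 ≡ 0  ⇒  (a,b)_2 = +1.
v=∞: -91 < 0 and 256795 > 0  ⇒  (a,b)_∞ = +1.
v=13: a=13^3·(≡5), b=13^2·(≡7) mod 13; (5|13)=-1, (7|13)=-1; (−1)^{3·2·6}·(-1)^2·(-1)^3 = -1.
|Ram(-91, 256795)| = 2, even; anisotropic at {11, 13}.

[11, 13]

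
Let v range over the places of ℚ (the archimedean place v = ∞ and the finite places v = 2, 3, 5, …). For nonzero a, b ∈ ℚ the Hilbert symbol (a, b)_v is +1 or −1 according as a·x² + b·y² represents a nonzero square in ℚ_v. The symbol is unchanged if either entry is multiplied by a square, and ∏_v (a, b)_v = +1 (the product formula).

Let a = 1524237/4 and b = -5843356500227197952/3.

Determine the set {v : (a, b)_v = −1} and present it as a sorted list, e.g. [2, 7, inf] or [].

[13, 19]

(a, b) ≡ (12597, -969) mod (ℚ^×)²; places V = {2, 3, 7, 11, 13, 17, 19, ∞}.
(a,b)_∞: sgn(12597)=+, sgn(-969)=−, so +1.
(a,b)_17: α=1, u≡5; β=3, v≡3 (mod 17); (5|17)=-1, (3|17)=-1; sign (−1)^0·-1^3·-1^1 = +1.
(a,b)_3: α=1, u≡2; β=-1, v≡1 (mod 3); (2|3)=-1, (1|3)=+1; sign (−1)^1·-1^-1·+1^1 = +1.
(a,b)_2: α=-2, β=10; u≡5, v≡7 (mod 8); ε(u)ε(v)=0·1, αω(v)=-2·0, βω(u)=10·1; sum ≡ 0  ⇒  +1.
(a,b)_7: α=0, u≡2; β=2, v≡1 (mod 7); (2|7)=+1, (1|7)=+1; sign (−1)^0·+1^2·+1^0 = +1.
(a,b)_11: α=2, u≡6; β=2, v≡2 (mod 11); (6|11)=-1, (2|11)=-1; sign (−1)^0·-1^2·-1^2 = +1.
(a,b)_13: α=1, u≡7; β=4, v≡5 (mod 13); (7|13)=-1, (5|13)=-1; sign (−1)^0·-1^4·-1^1 = -1.
(a,b)_19: α=1, u≡6; β=3, v≡4 (mod 19); (6|19)=+1, (4|19)=+1; sign (−1)^1·+1^3·+1^1 = -1.
Ram(12597, -969) = {13, 19}; no ℚ_13-point on the conic.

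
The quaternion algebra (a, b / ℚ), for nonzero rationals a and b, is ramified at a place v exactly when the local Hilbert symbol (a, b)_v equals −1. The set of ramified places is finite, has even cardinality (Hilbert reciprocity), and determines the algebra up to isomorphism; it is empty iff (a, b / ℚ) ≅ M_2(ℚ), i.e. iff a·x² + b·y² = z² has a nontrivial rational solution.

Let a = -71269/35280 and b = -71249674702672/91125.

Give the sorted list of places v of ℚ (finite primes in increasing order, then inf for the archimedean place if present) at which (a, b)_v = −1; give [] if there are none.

Mod squares: a ≡ -2945, b ≡ -185. Check v ∈ {∞, 2, 3, 5, 7, 11, 19, 31, 37}.
v=11: a=11^2·(≡9), b=11^0·(≡7) mod 11; (9|11)=+1, (7|11)=-1; (−1)^{2·0·5}·(+1)^0·(-1)^2 = +1.
v=3: a=3^-2·(≡1), b=3^-6·(≡1) mod 3; (1|3)=+1, (1|3)=+1; (−1)^{-2·-6·1}·(+1)^-6·(+1)^-2 = +1.
v=∞: -2945 < 0 and -185 < 0  ⇒  (a,b)_∞ = -1.
v=19: a=19^1·(≡9), b=19^4·(≡17) mod 19; (9|19)=+1, (17|19)=+1; (−1)^{1·4·9}·(+1)^4·(+1)^1 = +1.
v=31: a=31^1·(≡13), b=31^4·(≡18) mod 31; (13|31)=-1, (18|31)=+1; (−1)^{1·4·15}·(-1)^4·(+1)^1 = +1.
v=37: a=37^0·(≡23), b=37^1·(≡31) mod 37; (23|37)=-1, (31|37)=-1; (−1)^{0·1·18}·(-1)^1·(-1)^0 = -1.
v=7: a=7^-2·(≡2), b=7^0·(≡4) mod 7; (2|7)=+1, (4|7)=+1; (−1)^{-2·0·3}·(+1)^0·(+1)^-2 = +1.
v=2: v_2(a)=-4, v_2(b)=4; units ≡ 7, 7 (mod 8); ε·ε+αω+βω = 1·1+-4·0+4·0 ≡ 1  ⇒  (a,b)_2 = -1.
v=5: a=5^-1·(≡1), b=5^-3·(≡2) mod 5; (1|5)=+1, (2|5)=-1; (−1)^{-1·-3·2}·(+1)^-3·(-1)^-1 = -1.
|Ram(-2945, -185)| = 4, even; anisotropic at {2, 5, 37, ∞}.

[2, 5, 37, inf]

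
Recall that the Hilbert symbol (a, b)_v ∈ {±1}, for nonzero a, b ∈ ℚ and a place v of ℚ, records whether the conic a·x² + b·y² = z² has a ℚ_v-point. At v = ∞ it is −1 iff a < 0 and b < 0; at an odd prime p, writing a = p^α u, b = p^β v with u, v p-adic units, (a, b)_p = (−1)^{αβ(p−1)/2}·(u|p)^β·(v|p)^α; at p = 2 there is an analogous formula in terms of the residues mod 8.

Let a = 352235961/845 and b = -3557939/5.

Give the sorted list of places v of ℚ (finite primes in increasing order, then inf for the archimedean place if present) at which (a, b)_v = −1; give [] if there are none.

[23, 41]

Mod squares: a ≡ 33005, b ≡ -363055. Check v ∈ {∞, 2, 3, 5, 7, 11, 13, 23, 41}.
v=3: a=3^2·(≡2), b=3^0·(≡2) mod 3; (2|3)=-1, (2|3)=-1; (−1)^{2·0·1}·(-1)^0·(-1)^2 = +1.
v=2: v_2(a)=0, v_2(b)=0; units ≡ 5, 1 (mod 8); ε·ε+αω+βω = 0·0+0·0+0·1 ≡ 0  ⇒  (a,b)_2 = +1.
v=11: a=11^2·(≡5), b=11^1·(≡10) mod 11; (5|11)=+1, (10|11)=-1; (−1)^{2·1·5}·(+1)^1·(-1)^2 = +1.
v=7: a=7^3·(≡4), b=7^3·(≡3) mod 7; (4|7)=+1, (3|7)=-1; (−1)^{3·3·3}·(+1)^3·(-1)^3 = +1.
v=5: a=5^-1·(≡4), b=5^-1·(≡1) mod 5; (4|5)=+1, (1|5)=+1; (−1)^{-1·-1·2}·(+1)^-1·(+1)^-1 = +1.
v=23: a=23^1·(≡2), b=23^1·(≡1) mod 23; (2|23)=+1, (1|23)=+1; (−1)^{1·1·11}·(+1)^1·(+1)^1 = -1.
v=∞: 33005 > 0 and -363055 < 0  ⇒  (a,b)_∞ = +1.
v=41: a=41^1·(≡14), b=41^1·(≡20) mod 41; (14|41)=-1, (20|41)=+1; (−1)^{1·1·20}·(-1)^1·(+1)^1 = -1.
v=13: a=13^-2·(≡5), b=13^0·(≡1) mod 13; (5|13)=-1, (1|13)=+1; (−1)^{-2·0·6}·(-1)^0·(+1)^-2 = +1.
Ram(33005, -363055) = {23, 41}; no ℚ_23-point on the conic.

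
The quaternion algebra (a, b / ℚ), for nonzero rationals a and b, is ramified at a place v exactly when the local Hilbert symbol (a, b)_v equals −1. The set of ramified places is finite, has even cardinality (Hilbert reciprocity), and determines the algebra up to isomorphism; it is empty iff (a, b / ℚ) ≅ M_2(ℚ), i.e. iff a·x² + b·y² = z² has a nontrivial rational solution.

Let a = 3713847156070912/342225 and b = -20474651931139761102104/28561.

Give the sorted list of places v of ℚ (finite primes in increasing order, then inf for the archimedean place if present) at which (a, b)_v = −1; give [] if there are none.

(a, b) ≡ (1258, -1334) mod (ℚ^×)²; places V = {2, 3, 5, 7, 13, 17, 23, 29, 37, ∞}.
(a,b)_17: α=1, u≡5; β=2, v≡15 (mod 17); (5|17)=-1, (15|17)=+1; sign (−1)^0·-1^2·+1^1 = +1.
(a,b)_3: α=-4, u≡1; β=0, v≡1 (mod 3); (1|3)=+1, (1|3)=+1; sign (−1)^0·+1^0·+1^-4 = +1.
(a,b)_29: α=2, u≡19; β=5, v≡3 (mod 29); (19|29)=-1, (3|29)=-1; sign (−1)^0·-1^5·-1^2 = -1.
(a,b)_23: α=4, u≡4; β=5, v≡21 (mod 23); (4|23)=+1, (21|23)=-1; sign (−1)^0·+1^5·-1^4 = +1.
(a,b)_37: α=1, u≡25; β=2, v≡35 (mod 37); (25|37)=+1, (35|37)=-1; sign (−1)^0·+1^2·-1^1 = -1.
(a,b)_7: α=2, u≡6; β=2, v≡3 (mod 7); (6|7)=-1, (3|7)=-1; sign (−1)^0·-1^2·-1^2 = +1.
(a,b)_2: α=9, β=3; u≡5, v≡5 (mod 8); ε(u)ε(v)=0·0, αω(v)=9·1, βω(u)=3·1; sum ≡ 0  ⇒  +1.
(a,b)_13: α=-2, u≡12; β=-4, v≡7 (mod 13); (12|13)=+1, (7|13)=-1; sign (−1)^0·+1^-4·-1^-2 = +1.
(a,b)_5: α=-2, u≡3; β=0, v≡1 (mod 5); (3|5)=-1, (1|5)=+1; sign (−1)^0·-1^0·+1^-2 = +1.
(a,b)_∞: sgn(1258)=+, sgn(-1334)=−, so +1.
(1258, -1334 / ℚ) ramifies at {29, 37}: a division algebra.

[29, 37]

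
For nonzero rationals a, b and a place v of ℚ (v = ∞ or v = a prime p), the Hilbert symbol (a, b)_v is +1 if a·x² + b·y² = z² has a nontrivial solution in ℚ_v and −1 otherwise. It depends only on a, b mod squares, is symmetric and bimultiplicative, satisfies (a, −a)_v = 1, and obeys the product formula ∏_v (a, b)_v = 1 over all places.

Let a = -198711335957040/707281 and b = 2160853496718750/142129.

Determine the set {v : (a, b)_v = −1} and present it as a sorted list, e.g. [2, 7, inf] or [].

[2, 17]

(a, b) ≡ (-111435, 190) mod (ℚ^×)²; places V = {2, 3, 5, 13, 17, 19, 23, 29, ∞}.
(a,b)_13: α=0, u≡1; β=-2, v≡6 (mod 13); (1|13)=+1, (6|13)=-1; sign (−1)^0·+1^-2·-1^0 = +1.
(a,b)_∞: sgn(-111435)=−, sgn(190)=+, so +1.
(a,b)_3: α=7, u≡1; β=2, v≡1 (mod 3); (1|3)=+1, (1|3)=+1; sign (−1)^0·+1^2·+1^7 = +1.
(a,b)_17: α=3, u≡10; β=2, v≡7 (mod 17); (10|17)=-1, (7|17)=-1; sign (−1)^0·-1^2·-1^3 = -1.
(a,b)_5: α=1, u≡2; β=7, v≡2 (mod 5); (2|5)=-1, (2|5)=-1; sign (−1)^0·-1^7·-1^1 = +1.
(a,b)_2: α=4, β=1; u≡5, v≡7 (mod 8); ε(u)ε(v)=0·1, αω(v)=4·0, βω(u)=1·1; sum ≡ 1  ⇒  -1.
(a,b)_23: α=3, u≡16; β=4, v≡8 (mod 23); (16|23)=+1, (8|23)=+1; sign (−1)^0·+1^4·+1^3 = +1.
(a,b)_29: α=-4, u≡18; β=-2, v≡24 (mod 29); (18|29)=-1, (24|29)=+1; sign (−1)^0·-1^-2·+1^-4 = +1.
(a,b)_19: α=1, u≡5; β=1, v≡12 (mod 19); (5|19)=+1, (12|19)=-1; sign (−1)^1·+1^1·-1^1 = +1.
(-111435, 190 / ℚ) ramifies at {2, 17}: a division algebra.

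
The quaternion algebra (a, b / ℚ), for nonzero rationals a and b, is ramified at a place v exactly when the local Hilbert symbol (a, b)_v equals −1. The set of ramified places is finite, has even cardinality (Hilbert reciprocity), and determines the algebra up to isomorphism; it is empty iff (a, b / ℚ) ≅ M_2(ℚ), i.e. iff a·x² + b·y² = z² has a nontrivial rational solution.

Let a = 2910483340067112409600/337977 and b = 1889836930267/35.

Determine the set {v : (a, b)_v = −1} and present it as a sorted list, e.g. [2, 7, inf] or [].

(a, b) ≡ (92378, 6545) mod (ℚ^×)²; places V = {2, 3, 5, 7, 11, 13, 17, 19, 37, 47, ∞}.
(a,b)_2: α=9, β=0; u≡5, v≡1 (mod 8); ε(u)ε(v)=0·0, αω(v)=9·0, βω(u)=0·1; sum ≡ 0  ⇒  +1.
(a,b)_19: α=3, u≡9; β=2, v≡5 (mod 19); (9|19)=+1, (5|19)=+1; sign (−1)^0·+1^2·+1^3 = +1.
(a,b)_3: α=-2, u≡2; β=0, v≡2 (mod 3); (2|3)=-1, (2|3)=-1; sign (−1)^0·-1^0·-1^-2 = +1.
(a,b)_17: α=-1, u≡14; β=1, v≡7 (mod 17); (14|17)=-1, (7|17)=-1; sign (−1)^0·-1^1·-1^-1 = +1.
(a,b)_5: α=2, u≡2; β=-1, v≡1 (mod 5); (2|5)=-1, (1|5)=+1; sign (−1)^0·-1^-1·+1^2 = -1.
(a,b)_∞: sgn(92378)=+, sgn(6545)=+, so +1.
(a,b)_37: α=2, u≡25; β=2, v≡3 (mod 37); (25|37)=+1, (3|37)=+1; sign (−1)^0·+1^2·+1^2 = +1.
(a,b)_47: α=-2, u≡11; β=0, v≡17 (mod 47); (11|47)=-1, (17|47)=+1; sign (−1)^0·-1^0·+1^-2 = +1.
(a,b)_11: α=3, u≡3; β=3, v≡1 (mod 11); (3|11)=+1, (1|11)=+1; sign (−1)^1·+1^3·+1^3 = -1.
(a,b)_13: α=5, u≡7; β=2, v≡8 (mod 13); (7|13)=-1, (8|13)=-1; sign (−1)^0·-1^2·-1^5 = -1.
(a,b)_7: α=2, u≡3; β=-1, v≡4 (mod 7); (3|7)=-1, (4|7)=+1; sign (−1)^0·-1^-1·+1^2 = -1.
|Ram(92378, 6545)| = 4, even; anisotropic at {5, 7, 11, 13}.

[5, 7, 11, 13]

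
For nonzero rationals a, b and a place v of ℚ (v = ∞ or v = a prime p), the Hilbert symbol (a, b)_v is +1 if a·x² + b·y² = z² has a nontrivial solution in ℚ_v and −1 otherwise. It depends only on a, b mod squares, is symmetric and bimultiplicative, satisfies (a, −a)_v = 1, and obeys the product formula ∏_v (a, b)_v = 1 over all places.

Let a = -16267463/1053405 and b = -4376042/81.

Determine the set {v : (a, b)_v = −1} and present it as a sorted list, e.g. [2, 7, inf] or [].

Mod squares: a ≡ -115, b ≡ -12122. Check v ∈ {∞, 2, 3, 5, 11, 17, 19, 23, 29}.
v=11: a=11^0·(≡8), b=11^1·(≡1) mod 11; (8|11)=-1, (1|11)=+1; (−1)^{0·1·5}·(-1)^1·(+1)^0 = -1.
v=17: a=17^-2·(≡1), b=17^0·(≡1) mod 17; (1|17)=+1, (1|17)=+1; (−1)^{-2·0·8}·(+1)^0·(+1)^-2 = +1.
v=3: a=3^-6·(≡2), b=3^-4·(≡1) mod 3; (2|3)=-1, (1|3)=+1; (−1)^{-6·-4·1}·(-1)^-4·(+1)^-6 = +1.
v=5: a=5^-1·(≡2), b=5^0·(≡3) mod 5; (2|5)=-1, (3|5)=-1; (−1)^{-1·0·2}·(-1)^0·(-1)^-1 = -1.
v=29: a=29^4·(≡20), b=29^1·(≡26) mod 29; (20|29)=+1, (26|29)=-1; (−1)^{4·1·14}·(+1)^1·(-1)^4 = +1.
v=19: a=19^0·(≡2), b=19^3·(≡13) mod 19; (2|19)=-1, (13|19)=-1; (−1)^{0·3·9}·(-1)^3·(-1)^0 = -1.
v=∞: -115 < 0 and -12122 < 0  ⇒  (a,b)_∞ = -1.
v=2: v_2(a)=0, v_2(b)=1; units ≡ 5, 3 (mod 8); ε·ε+αω+βω = 0·1+0·1+1·1 ≡ 1  ⇒  (a,b)_2 = -1.
v=23: a=23^1·(≡3), b=23^0·(≡14) mod 23; (3|23)=+1, (14|23)=-1; (−1)^{1·0·11}·(+1)^0·(-1)^1 = -1.
Ram(-115, -12122) = {2, 5, 11, 19, 23, ∞}; no ℚ_2-point on the conic.

[2, 5, 11, 19, 23, inf]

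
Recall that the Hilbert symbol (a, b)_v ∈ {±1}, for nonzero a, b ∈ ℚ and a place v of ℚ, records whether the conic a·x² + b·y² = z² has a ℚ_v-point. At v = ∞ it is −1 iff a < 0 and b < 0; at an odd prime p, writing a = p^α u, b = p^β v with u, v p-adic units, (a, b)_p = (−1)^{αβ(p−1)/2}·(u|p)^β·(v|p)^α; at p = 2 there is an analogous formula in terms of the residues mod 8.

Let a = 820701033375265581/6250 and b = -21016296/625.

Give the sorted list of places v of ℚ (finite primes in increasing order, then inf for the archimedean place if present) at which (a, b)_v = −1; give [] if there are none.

Mod squares: a ≡ 1965810, b ≡ -11914. Check v ∈ {∞, 2, 3, 5, 7, 11, 23, 37}.
v=∞: 1965810 > 0 and -11914 < 0  ⇒  (a,b)_∞ = +1.
v=5: a=5^-5·(≡3), b=5^-4·(≡4) mod 5; (3|5)=-1, (4|5)=+1; (−1)^{-5·-4·2}·(-1)^-4·(+1)^-5 = +1.
v=37: a=37^3·(≡29), b=37^1·(≡33) mod 37; (29|37)=-1, (33|37)=+1; (−1)^{3·1·18}·(-1)^1·(+1)^3 = -1.
v=23: a=23^3·(≡9), b=23^1·(≡21) mod 23; (9|23)=+1, (21|23)=-1; (−1)^{3·1·11}·(+1)^1·(-1)^3 = +1.
v=7: a=7^9·(≡2), b=7^3·(≡3) mod 7; (2|7)=+1, (3|7)=-1; (−1)^{9·3·3}·(+1)^3·(-1)^9 = +1.
v=11: a=11^1·(≡9), b=11^0·(≡2) mod 11; (9|11)=+1, (2|11)=-1; (−1)^{1·0·5}·(+1)^0·(-1)^1 = -1.
v=3: a=3^1·(≡1), b=3^2·(≡2) mod 3; (1|3)=+1, (2|3)=-1; (−1)^{1·2·1}·(+1)^2·(-1)^1 = -1.
v=2: v_2(a)=-1, v_2(b)=3; units ≡ 1, 3 (mod 8); ε·ε+αω+βω = 0·1+-1·1+3·0 ≡ 1  ⇒  (a,b)_2 = -1.
(1965810, -11914 / ℚ) ramifies at {2, 3, 11, 37}: a division algebra.

[2, 3, 11, 37]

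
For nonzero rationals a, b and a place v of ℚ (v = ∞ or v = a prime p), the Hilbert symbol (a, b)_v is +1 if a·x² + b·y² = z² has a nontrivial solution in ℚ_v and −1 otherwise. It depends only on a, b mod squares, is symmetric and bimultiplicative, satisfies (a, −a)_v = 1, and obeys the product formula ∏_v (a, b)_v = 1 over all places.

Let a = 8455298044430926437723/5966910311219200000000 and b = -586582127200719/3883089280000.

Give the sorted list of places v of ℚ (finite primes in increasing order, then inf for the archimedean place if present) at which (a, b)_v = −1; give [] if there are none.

(a, b) ≡ (2821, -217) mod (ℚ^×)²; places V = {2, 3, 5, 7, 13, 17, 19, 31, ∞}.
(a,b)_5: α=-8, u≡4; β=-4, v≡2 (mod 5); (4|5)=+1, (2|5)=-1; sign (−1)^0·+1^-4·-1^-8 = +1.
(a,b)_17: α=2, u≡16; β=2, v≡16 (mod 17); (16|17)=+1, (16|17)=+1; sign (−1)^0·+1^2·+1^2 = +1.
(a,b)_19: α=-2, u≡5; β=-2, v≡16 (mod 19); (5|19)=+1, (16|19)=+1; sign (−1)^0·+1^-2·+1^-2 = +1.
(a,b)_∞: sgn(2821)=+, sgn(-217)=−, so +1.
(a,b)_31: α=1, u≡26; β=1, v≡15 (mod 31); (26|31)=-1, (15|31)=-1; sign (−1)^1·-1^1·-1^1 = -1.
(a,b)_3: α=26, u≡1; β=18, v≡2 (mod 3); (1|3)=+1, (2|3)=-1; sign (−1)^0·+1^18·-1^26 = +1.
(a,b)_2: α=-20, β=-10; u≡5, v≡7 (mod 8); ε(u)ε(v)=0·1, αω(v)=-20·0, βω(u)=-10·1; sum ≡ 0  ⇒  +1.
(a,b)_7: α=-9, u≡2; β=-5, v≡4 (mod 7); (2|7)=+1, (4|7)=+1; sign (−1)^1·+1^-5·+1^-9 = -1.
(a,b)_13: α=5, u≡1; β=2, v≡3 (mod 13); (1|13)=+1, (3|13)=+1; sign (−1)^0·+1^2·+1^5 = +1.
|Ram(2821, -217)| = 2, even; anisotropic at {7, 31}.

[7, 31]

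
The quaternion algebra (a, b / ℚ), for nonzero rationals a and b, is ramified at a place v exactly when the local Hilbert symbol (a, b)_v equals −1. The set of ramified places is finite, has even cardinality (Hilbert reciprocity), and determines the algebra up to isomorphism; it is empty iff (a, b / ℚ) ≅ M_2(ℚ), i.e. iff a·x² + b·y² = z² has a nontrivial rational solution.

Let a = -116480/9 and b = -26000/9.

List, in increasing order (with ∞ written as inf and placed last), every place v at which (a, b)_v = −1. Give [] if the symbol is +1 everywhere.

[5, 7, 13, inf]

Mod squares: a ≡ -455, b ≡ -65. Check v ∈ {∞, 2, 3, 5, 7, 13}.
v=13: a=13^1·(≡4), b=13^1·(≡6) mod 13; (4|13)=+1, (6|13)=-1; (−1)^{1·1·6}·(+1)^1·(-1)^1 = -1.
v=2: v_2(a)=8, v_2(b)=4; units ≡ 1, 7 (mod 8); ε·ε+αω+βω = 0·1+8·0+4·0 ≡ 0  ⇒  (a,b)_2 = +1.
v=3: a=3^-2·(≡1), b=3^-2·(≡1) mod 3; (1|3)=+1, (1|3)=+1; (−1)^{-2·-2·1}·(+1)^-2·(+1)^-2 = +1.
v=7: a=7^1·(≡3), b=7^0·(≡6) mod 7; (3|7)=-1, (6|7)=-1; (−1)^{1·0·3}·(-1)^0·(-1)^1 = -1.
v=∞: -455 < 0 and -65 < 0  ⇒  (a,b)_∞ = -1.
v=5: a=5^1·(≡1), b=5^3·(≡3) mod 5; (1|5)=+1, (3|5)=-1; (−1)^{1·3·2}·(+1)^3·(-1)^1 = -1.
Ram(-455, -65) = {5, 7, 13, ∞}; no ℚ_5-point on the conic.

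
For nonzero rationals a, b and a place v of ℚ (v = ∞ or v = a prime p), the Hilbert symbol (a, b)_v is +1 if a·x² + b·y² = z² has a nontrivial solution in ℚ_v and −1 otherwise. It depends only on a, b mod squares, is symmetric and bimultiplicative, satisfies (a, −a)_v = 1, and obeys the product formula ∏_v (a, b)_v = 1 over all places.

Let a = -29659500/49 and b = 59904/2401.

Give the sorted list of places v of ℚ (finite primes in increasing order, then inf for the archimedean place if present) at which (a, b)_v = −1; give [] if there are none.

Mod squares: a ≡ -195, b ≡ 26. Check v ∈ {∞, 2, 3, 5, 7, 13}.
v=2: v_2(a)=2, v_2(b)=9; units ≡ 5, 5 (mod 8); ε·ε+αω+βω = 0·0+2·1+9·1 ≡ 1  ⇒  (a,b)_2 = -1.
v=∞: -195 < 0 and 26 > 0  ⇒  (a,b)_∞ = +1.
v=7: a=7^-2·(≡4), b=7^-4·(≡5) mod 7; (4|7)=+1, (5|7)=-1; (−1)^{-2·-4·3}·(+1)^-4·(-1)^-2 = +1.
v=13: a=13^3·(≡2), b=13^1·(≡5) mod 13; (2|13)=-1, (5|13)=-1; (−1)^{3·1·6}·(-1)^1·(-1)^3 = +1.
v=5: a=5^3·(≡1), b=5^0·(≡4) mod 5; (1|5)=+1, (4|5)=+1; (−1)^{3·0·2}·(+1)^0·(+1)^3 = +1.
v=3: a=3^3·(≡1), b=3^2·(≡2) mod 3; (1|3)=+1, (2|3)=-1; (−1)^{3·2·1}·(+1)^2·(-1)^3 = -1.
(-195, 26 / ℚ) ramifies at {2, 3}: a division algebra.

[2, 3]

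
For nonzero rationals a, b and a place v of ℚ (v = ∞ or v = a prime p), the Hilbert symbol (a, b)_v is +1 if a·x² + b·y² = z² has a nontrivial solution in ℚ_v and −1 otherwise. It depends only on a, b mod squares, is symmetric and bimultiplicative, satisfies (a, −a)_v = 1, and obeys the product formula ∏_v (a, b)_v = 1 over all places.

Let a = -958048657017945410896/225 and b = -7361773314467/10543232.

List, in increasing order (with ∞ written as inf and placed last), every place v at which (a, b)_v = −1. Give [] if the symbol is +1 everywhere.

[2, 23, 29, inf]

Mod squares: a ≡ -6061, b ≡ -278806. Check v ∈ {∞, 2, 3, 5, 7, 11, 13, 19, 23, 29, 31, 41, 43}.
v=19: a=19^3·(≡9), b=19^1·(≡15) mod 19; (9|19)=+1, (15|19)=-1; (−1)^{3·1·9}·(+1)^1·(-1)^3 = +1.
v=13: a=13^0·(≡12), b=13^4·(≡6) mod 13; (12|13)=+1, (6|13)=-1; (−1)^{0·4·6}·(+1)^4·(-1)^0 = +1.
v=7: a=7^0·(≡1), b=7^-2·(≡1) mod 7; (1|7)=+1, (1|7)=+1; (−1)^{0·-2·3}·(+1)^-2·(+1)^0 = +1.
v=5: a=5^-2·(≡1), b=5^0·(≡4) mod 5; (1|5)=+1, (4|5)=+1; (−1)^{-2·0·2}·(+1)^0·(+1)^-2 = +1.
v=11: a=11^3·(≡7), b=11^1·(≡4) mod 11; (7|11)=-1, (4|11)=+1; (−1)^{3·1·5}·(-1)^1·(+1)^3 = +1.
v=∞: -6061 < 0 and -278806 < 0  ⇒  (a,b)_∞ = -1.
v=2: v_2(a)=4, v_2(b)=-7; units ≡ 3, 5 (mod 8); ε·ε+αω+βω = 1·0+4·1+-7·1 ≡ 1  ⇒  (a,b)_2 = -1.
v=3: a=3^-2·(≡2), b=3^0·(≡2) mod 3; (2|3)=-1, (2|3)=-1; (−1)^{-2·0·1}·(-1)^0·(-1)^-2 = +1.
v=41: a=41^0·(≡12), b=41^-2·(≡13) mod 41; (12|41)=-1, (13|41)=-1; (−1)^{0·-2·20}·(-1)^-2·(-1)^0 = +1.
v=29: a=29^3·(≡24), b=29^1·(≡19) mod 29; (24|29)=+1, (19|29)=-1; (−1)^{3·1·14}·(+1)^1·(-1)^3 = -1.
v=31: a=31^2·(≡30), b=31^0·(≡7) mod 31; (30|31)=-1, (7|31)=+1; (−1)^{2·0·15}·(-1)^0·(+1)^2 = +1.
v=23: a=23^4·(≡21), b=23^1·(≡14) mod 23; (21|23)=-1, (14|23)=-1; (−1)^{4·1·11}·(-1)^1·(-1)^4 = -1.
v=43: a=43^0·(≡26), b=43^2·(≡15) mod 43; (26|43)=-1, (15|43)=+1; (−1)^{0·2·21}·(-1)^2·(+1)^0 = +1.
|Ram(-6061, -278806)| = 4, even; anisotropic at {2, 23, 29, ∞}.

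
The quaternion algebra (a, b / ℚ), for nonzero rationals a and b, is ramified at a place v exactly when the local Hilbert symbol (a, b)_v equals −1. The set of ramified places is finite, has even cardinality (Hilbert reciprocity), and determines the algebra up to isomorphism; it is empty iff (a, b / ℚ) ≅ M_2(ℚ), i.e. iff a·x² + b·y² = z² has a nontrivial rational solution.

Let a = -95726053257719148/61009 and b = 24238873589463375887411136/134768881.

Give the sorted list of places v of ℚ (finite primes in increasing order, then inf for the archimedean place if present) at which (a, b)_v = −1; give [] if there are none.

[31, 37]

(a, b) ≡ (-1147, 270599) mod (ℚ^×)²; places V = {2, 3, 7, 11, 13, 19, 29, 31, 37, 43, 47, ∞}.
(a,b)_31: α=1, u≡19; β=1, v≡1 (mod 31); (19|31)=+1, (1|31)=+1; sign (−1)^1·+1^1·+1^1 = -1.
(a,b)_7: α=0, u≡4; β=3, v≡3 (mod 7); (4|7)=+1, (3|7)=-1; sign (−1)^0·+1^3·-1^0 = +1.
(a,b)_43: α=2, u≡41; β=3, v≡4 (mod 43); (41|43)=+1, (4|43)=+1; sign (−1)^0·+1^3·+1^2 = +1.
(a,b)_11: α=2, u≡7; β=2, v≡10 (mod 11); (7|11)=-1, (10|11)=-1; sign (−1)^0·-1^2·-1^2 = +1.
(a,b)_13: α=-2, u≡10; β=-2, v≡1 (mod 13); (10|13)=+1, (1|13)=+1; sign (−1)^0·+1^-2·+1^-2 = +1.
(a,b)_47: α=0, u≡4; β=-2, v≡45 (mod 47); (4|47)=+1, (45|47)=-1; sign (−1)^0·+1^-2·-1^0 = +1.
(a,b)_37: α=3, u≡18; β=4, v≡6 (mod 37); (18|37)=-1, (6|37)=-1; sign (−1)^0·-1^4·-1^3 = -1.
(a,b)_2: α=2, β=6; u≡5, v≡7 (mod 8); ε(u)ε(v)=0·1, αω(v)=2·0, βω(u)=6·1; sum ≡ 0  ⇒  +1.
(a,b)_29: α=2, u≡7; β=3, v≡16 (mod 29); (7|29)=+1, (16|29)=+1; sign (−1)^0·+1^3·+1^2 = +1.
(a,b)_19: α=-2, u≡13; β=-2, v≡9 (mod 19); (13|19)=-1, (9|19)=+1; sign (−1)^0·-1^-2·+1^-2 = +1.
(a,b)_∞: sgn(-1147)=−, sgn(270599)=+, so +1.
(a,b)_3: α=4, u≡2; β=4, v≡2 (mod 3); (2|3)=-1, (2|3)=-1; sign (−1)^0·-1^4·-1^4 = +1.
(-1147, 270599 / ℚ) ramifies at {31, 37}: a division algebra.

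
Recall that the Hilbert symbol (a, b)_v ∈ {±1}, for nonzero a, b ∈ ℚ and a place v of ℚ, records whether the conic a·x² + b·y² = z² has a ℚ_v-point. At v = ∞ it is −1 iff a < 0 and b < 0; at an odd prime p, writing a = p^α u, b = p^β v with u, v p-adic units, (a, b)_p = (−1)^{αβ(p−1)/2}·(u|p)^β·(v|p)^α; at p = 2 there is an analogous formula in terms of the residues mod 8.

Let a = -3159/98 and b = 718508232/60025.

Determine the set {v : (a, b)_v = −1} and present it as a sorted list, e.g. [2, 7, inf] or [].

(a, b) ≡ (-78, 2) mod (ℚ^×)²; places V = {2, 3, 5, 7, 13, ∞}.
(a,b)_13: α=1, u≡8; β=2, v≡2 (mod 13); (8|13)=-1, (2|13)=-1; sign (−1)^0·-1^2·-1^1 = -1.
(a,b)_7: α=-2, u≡6; β=-4, v≡2 (mod 7); (6|7)=-1, (2|7)=+1; sign (−1)^0·-1^-4·+1^-2 = +1.
(a,b)_5: α=0, u≡2; β=-2, v≡2 (mod 5); (2|5)=-1, (2|5)=-1; sign (−1)^0·-1^-2·-1^0 = +1.
(a,b)_2: α=-1, β=3; u≡1, v≡1 (mod 8); ε(u)ε(v)=0·0, αω(v)=-1·0, βω(u)=3·0; sum ≡ 0  ⇒  +1.
(a,b)_3: α=5, u≡1; β=12, v≡2 (mod 3); (1|3)=+1, (2|3)=-1; sign (−1)^0·+1^12·-1^5 = -1.
(a,b)_∞: sgn(-78)=−, sgn(2)=+, so +1.
|Ram(-78, 2)| = 2, even; anisotropic at {3, 13}.

[3, 13]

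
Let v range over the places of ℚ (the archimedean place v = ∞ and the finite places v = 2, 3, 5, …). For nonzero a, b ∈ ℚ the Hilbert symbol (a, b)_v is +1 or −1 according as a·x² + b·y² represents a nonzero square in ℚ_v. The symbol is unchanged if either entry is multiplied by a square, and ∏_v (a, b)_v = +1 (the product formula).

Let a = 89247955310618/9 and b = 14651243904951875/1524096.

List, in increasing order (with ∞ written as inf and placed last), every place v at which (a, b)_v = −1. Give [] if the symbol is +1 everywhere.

(a, b) ≡ (1802, 1938) mod (ℚ^×)²; places V = {2, 3, 5, 7, 13, 17, 19, 23, 53, ∞}.
(a,b)_5: α=0, u≡2; β=4, v≡3 (mod 5); (2|5)=-1, (3|5)=-1; sign (−1)^0·-1^4·-1^0 = +1.
(a,b)_2: α=1, β=-7; u≡5, v≡1 (mod 8); ε(u)ε(v)=0·0, αω(v)=1·0, βω(u)=-7·1; sum ≡ 1  ⇒  -1.
(a,b)_∞: sgn(1802)=+, sgn(1938)=+, so +1.
(a,b)_19: α=2, u≡11; β=1, v≡17 (mod 19); (11|19)=+1, (17|19)=+1; sign (−1)^0·+1^1·+1^2 = +1.
(a,b)_7: α=0, u≡3; β=-2, v≡6 (mod 7); (3|7)=-1, (6|7)=-1; sign (−1)^0·-1^-2·-1^0 = +1.
(a,b)_17: α=3, u≡8; β=3, v≡11 (mod 17); (8|17)=+1, (11|17)=-1; sign (−1)^0·+1^3·-1^3 = -1.
(a,b)_3: α=-2, u≡2; β=-5, v≡1 (mod 3); (2|3)=-1, (1|3)=+1; sign (−1)^0·-1^-5·+1^-2 = -1.
(a,b)_23: α=0, u≡6; β=2, v≡6 (mod 23); (6|23)=+1, (6|23)=+1; sign (−1)^0·+1^2·+1^0 = +1.
(a,b)_13: α=2, u≡5; β=2, v≡12 (mod 13); (5|13)=-1, (12|13)=+1; sign (−1)^0·-1^2·+1^2 = +1.
(a,b)_53: α=3, u≡14; β=2, v≡2 (mod 53); (14|53)=-1, (2|53)=-1; sign (−1)^0·-1^2·-1^3 = -1.
(1802, 1938 / ℚ) ramifies at {2, 3, 17, 53}: a division algebra.

[2, 3, 17, 53]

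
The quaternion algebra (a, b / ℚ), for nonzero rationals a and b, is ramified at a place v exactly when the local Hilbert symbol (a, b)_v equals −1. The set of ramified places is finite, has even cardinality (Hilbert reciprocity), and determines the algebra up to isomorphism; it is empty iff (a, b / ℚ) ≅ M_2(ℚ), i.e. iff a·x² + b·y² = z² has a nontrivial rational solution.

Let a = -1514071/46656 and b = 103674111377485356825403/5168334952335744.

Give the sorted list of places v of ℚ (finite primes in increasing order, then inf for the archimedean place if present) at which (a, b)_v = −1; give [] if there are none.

[3, 11, 23, 31]

(a, b) ≡ (-31, 47058) mod (ℚ^×)²; places V = {2, 3, 7, 11, 13, 17, 19, 23, 31, 47, 53, 59, ∞}.
(a,b)_∞: sgn(-31)=−, sgn(47058)=+, so +1.
(a,b)_59: α=0, u≡1; β=-2, v≡5 (mod 59); (1|59)=+1, (5|59)=+1; sign (−1)^0·+1^-2·+1^0 = +1.
(a,b)_47: α=0, u≡4; β=-2, v≡31 (mod 47); (4|47)=+1, (31|47)=-1; sign (−1)^0·+1^-2·-1^0 = +1.
(a,b)_31: α=1, u≡15; β=5, v≡15 (mod 31); (15|31)=-1, (15|31)=-1; sign (−1)^1·-1^5·-1^1 = -1.
(a,b)_19: α=0, u≡7; β=2, v≡8 (mod 19); (7|19)=+1, (8|19)=-1; sign (−1)^0·+1^2·-1^0 = +1.
(a,b)_11: α=0, u≡7; β=1, v≡10 (mod 11); (7|11)=-1, (10|11)=-1; sign (−1)^0·-1^1·-1^0 = -1.
(a,b)_53: α=0, u≡12; β=2, v≡7 (mod 53); (12|53)=-1, (7|53)=+1; sign (−1)^0·-1^2·+1^0 = +1.
(a,b)_17: α=2, u≡6; β=4, v≡9 (mod 17); (6|17)=-1, (9|17)=+1; sign (−1)^0·-1^4·+1^2 = +1.
(a,b)_7: α=0, u≡1; β=-4, v≡1 (mod 7); (1|7)=+1, (1|7)=+1; sign (−1)^0·+1^-4·+1^0 = +1.
(a,b)_13: α=2, u≡2; β=2, v≡5 (mod 13); (2|13)=-1, (5|13)=-1; sign (−1)^0·-1^2·-1^2 = +1.
(a,b)_2: α=-6, β=-7; u≡1, v≡1 (mod 8); ε(u)ε(v)=0·0, αω(v)=-6·0, βω(u)=-7·0; sum ≡ 0  ⇒  +1.
(a,b)_23: α=0, u≡15; β=1, v≡14 (mod 23); (15|23)=-1, (14|23)=-1; sign (−1)^0·-1^1·-1^0 = -1.
(a,b)_3: α=-6, u≡2; β=-7, v≡2 (mod 3); (2|3)=-1, (2|3)=-1; sign (−1)^0·-1^-7·-1^-6 = -1.
Ram(-31, 47058) = {3, 11, 23, 31}; no ℚ_3-point on the conic.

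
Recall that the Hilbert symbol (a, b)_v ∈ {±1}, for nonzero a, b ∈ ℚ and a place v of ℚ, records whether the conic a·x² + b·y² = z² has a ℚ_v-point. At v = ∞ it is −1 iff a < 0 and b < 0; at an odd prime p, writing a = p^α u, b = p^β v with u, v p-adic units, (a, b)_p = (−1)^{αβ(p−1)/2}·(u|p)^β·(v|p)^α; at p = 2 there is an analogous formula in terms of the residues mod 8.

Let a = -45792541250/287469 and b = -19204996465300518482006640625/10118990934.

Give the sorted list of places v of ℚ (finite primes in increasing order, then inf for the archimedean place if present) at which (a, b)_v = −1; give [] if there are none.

[3, 19, 31, inf]

Mod squares: a ≡ -915306, b ≡ -130758. Check v ∈ {∞, 2, 3, 5, 7, 13, 19, 31, 37, 41}.
v=37: a=37^1·(≡13), b=37^3·(≡23) mod 37; (13|37)=-1, (23|37)=-1; (−1)^{1·3·18}·(-1)^3·(-1)^1 = +1.
v=3: a=3^-5·(≡1), b=3^-11·(≡1) mod 3; (1|3)=+1, (1|3)=+1; (−1)^{-5·-11·1}·(+1)^-11·(+1)^-5 = -1.
v=2: v_2(a)=1, v_2(b)=-1; units ≡ 3, 5 (mod 8); ε·ε+αω+βω = 1·0+1·1+-1·1 ≡ 0  ⇒  (a,b)_2 = +1.
v=41: a=41^2·(≡12), b=41^6·(≡10) mod 41; (12|41)=-1, (10|41)=+1; (−1)^{2·6·20}·(-1)^6·(+1)^2 = +1.
v=13: a=13^-2·(≡7), b=13^-4·(≡12) mod 13; (7|13)=-1, (12|13)=+1; (−1)^{-2·-4·6}·(-1)^-4·(+1)^-2 = +1.
v=5: a=5^4·(≡1), b=5^8·(≡2) mod 5; (1|5)=+1, (2|5)=-1; (−1)^{4·8·2}·(+1)^8·(-1)^4 = +1.
v=31: a=31^1·(≡3), b=31^3·(≡23) mod 31; (3|31)=-1, (23|31)=-1; (−1)^{1·3·15}·(-1)^3·(-1)^1 = -1.
v=7: a=7^-1·(≡4), b=7^0·(≡1) mod 7; (4|7)=+1, (1|7)=+1; (−1)^{-1·0·3}·(+1)^0·(+1)^-1 = +1.
v=19: a=19^1·(≡14), b=19^3·(≡12) mod 19; (14|19)=-1, (12|19)=-1; (−1)^{1·3·9}·(-1)^3·(-1)^1 = -1.
v=∞: -915306 < 0 and -130758 < 0  ⇒  (a,b)_∞ = -1.
|Ram(-915306, -130758)| = 4, even; anisotropic at {3, 19, 31, ∞}.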